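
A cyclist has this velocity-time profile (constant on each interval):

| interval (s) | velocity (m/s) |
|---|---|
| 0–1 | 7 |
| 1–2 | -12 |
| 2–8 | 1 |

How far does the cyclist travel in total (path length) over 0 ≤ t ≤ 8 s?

25 m

Total distance travelled is ∫|v| dt — sum the magnitudes of each area piece.
0–1 s: |7| × 1 = 7 m
1–2 s: |-12| × 1 = 12 m
2–8 s: |1| × 6 = 6 m
Total distance = 25 m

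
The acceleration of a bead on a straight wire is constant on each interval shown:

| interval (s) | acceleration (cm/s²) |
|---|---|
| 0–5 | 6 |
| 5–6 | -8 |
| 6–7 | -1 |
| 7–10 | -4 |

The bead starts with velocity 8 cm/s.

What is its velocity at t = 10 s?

Δv equals the area under the a-t graph; then v = v₀ + Δv.
0–5 s: 6 × 5 = 30 cm/s
5–6 s: -8 × 1 = -8 cm/s
6–7 s: -1 × 1 = -1 cm/s
7–10 s: -4 × 3 = -12 cm/s
Δv = 9 cm/s, so v(10) = 8 + (9) = 17 cm/s.

17 cm/s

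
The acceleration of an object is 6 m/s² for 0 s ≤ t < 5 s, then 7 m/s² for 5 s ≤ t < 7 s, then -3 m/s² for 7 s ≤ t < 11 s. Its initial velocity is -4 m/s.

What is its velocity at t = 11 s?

Δv equals the area under the a-t graph; then v = v₀ + Δv.
0–5 s: 6 × 5 = 30 m/s
5–7 s: 7 × 2 = 14 m/s
7–11 s: -3 × 4 = -12 m/s
Δv = 32 m/s, so v(11) = -4 + (32) = 28 m/s.

28 m/s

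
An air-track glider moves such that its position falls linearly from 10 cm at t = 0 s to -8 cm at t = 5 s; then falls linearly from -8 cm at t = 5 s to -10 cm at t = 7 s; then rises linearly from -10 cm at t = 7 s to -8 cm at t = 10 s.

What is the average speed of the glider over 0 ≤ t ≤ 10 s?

Average speed = (total path length)/(elapsed time); on a piecewise-linear x-t graph the path length is Σ|Δx|.
0–5 s: |Δx| = |-8 − 10| = 18 cm
5–7 s: |Δx| = |-10 − -8| = 2 cm
7–10 s: |Δx| = |-8 − -10| = 2 cm
Total path = 22 cm; average speed = 22/10 = 2.2 cm/s.

2.2 cm/s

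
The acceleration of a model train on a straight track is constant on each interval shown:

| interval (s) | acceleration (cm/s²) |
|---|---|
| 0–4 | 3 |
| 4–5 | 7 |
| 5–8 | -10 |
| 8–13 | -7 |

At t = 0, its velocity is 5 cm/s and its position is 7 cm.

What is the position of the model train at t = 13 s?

-19 cm

On each constant-a segment, Δv = aΔt and Δx = v₀Δt + ½aΔt²; chain segment to segment.
0–4 s: v starts 5 cm/s; Δx = 5·4 + ½·3·4² = 44 cm; v ends 17 cm/s.
4–5 s: v starts 17 cm/s; Δx = 17·1 + ½·7·1² = 20.5 cm; v ends 24 cm/s.
5–8 s: v starts 24 cm/s; Δx = 24·3 + ½·-10·3² = 27 cm; v ends -6 cm/s.
8–13 s: v starts -6 cm/s; Δx = -6·5 + ½·-7·5² = -117.5 cm; v ends -41 cm/s.
x(13) = 7 + Σ Δx = -19 cm.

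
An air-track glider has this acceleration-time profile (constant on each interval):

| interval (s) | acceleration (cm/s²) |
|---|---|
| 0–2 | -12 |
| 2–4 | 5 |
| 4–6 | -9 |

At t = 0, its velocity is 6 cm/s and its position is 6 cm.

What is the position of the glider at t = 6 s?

-66 cm

On each constant-a segment, Δv = aΔt and Δx = v₀Δt + ½aΔt²; chain segment to segment.
0–2 s: v starts 6 cm/s; Δx = 6·2 + ½·-12·2² = -12 cm; v ends -18 cm/s.
2–4 s: v starts -18 cm/s; Δx = -18·2 + ½·5·2² = -26 cm; v ends -8 cm/s.
4–6 s: v starts -8 cm/s; Δx = -8·2 + ½·-9·2² = -34 cm; v ends -26 cm/s.
x(6) = 6 + Σ Δx = -66 cm.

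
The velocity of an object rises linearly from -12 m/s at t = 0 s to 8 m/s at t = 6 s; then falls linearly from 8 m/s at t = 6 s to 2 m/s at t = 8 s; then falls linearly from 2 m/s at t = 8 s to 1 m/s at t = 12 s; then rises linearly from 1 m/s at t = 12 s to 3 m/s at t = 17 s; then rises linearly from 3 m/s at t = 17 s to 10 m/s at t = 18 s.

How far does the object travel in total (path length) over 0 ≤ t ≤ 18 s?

63.7 m

Distance (not displacement) is the total path length: add the absolute areas under v-t.
0–6 s: v = 0 at t = 3.6 s; triangle areas 21.6 + 9.6 = 31.2 m
6–8 s: |½(8 + 2)(2)| = 10 m
8–12 s: |½(2 + 1)(4)| = 6 m
12–17 s: |½(1 + 3)(5)| = 10 m
17–18 s: |½(3 + 10)(1)| = 6.5 m
Total distance = 63.7 m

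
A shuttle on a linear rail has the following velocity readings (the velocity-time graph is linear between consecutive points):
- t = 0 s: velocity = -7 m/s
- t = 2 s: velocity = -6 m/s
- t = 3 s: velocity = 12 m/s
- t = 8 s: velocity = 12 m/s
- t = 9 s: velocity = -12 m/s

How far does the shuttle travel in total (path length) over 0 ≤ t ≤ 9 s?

Total distance travelled is ∫|v| dt — sum the magnitudes of each area piece.
0–2 s: |½(-7 + -6)(2)| = 13 m
2–3 s: v = 0 at t = 7/3 s; triangle areas 1 + 4 = 5 m
3–8 s: |12| × 5 = 60 m
8–9 s: v = 0 at t = 8.5 s; triangle areas 3 + 3 = 6 m
Total distance = 84 m

84 m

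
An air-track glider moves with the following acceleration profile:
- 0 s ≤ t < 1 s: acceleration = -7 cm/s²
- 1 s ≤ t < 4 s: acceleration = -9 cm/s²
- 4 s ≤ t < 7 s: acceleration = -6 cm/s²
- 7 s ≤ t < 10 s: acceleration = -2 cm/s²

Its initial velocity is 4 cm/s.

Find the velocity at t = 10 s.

Δv equals the area under the a-t graph; then v = v₀ + Δv.
0–1 s: -7 × 1 = -7 cm/s
1–4 s: -9 × 3 = -27 cm/s
4–7 s: -6 × 3 = -18 cm/s
7–10 s: -2 × 3 = -6 cm/s
Δv = -58 cm/s, so v(10) = 4 + (-58) = -54 cm/s.

-54 cm/s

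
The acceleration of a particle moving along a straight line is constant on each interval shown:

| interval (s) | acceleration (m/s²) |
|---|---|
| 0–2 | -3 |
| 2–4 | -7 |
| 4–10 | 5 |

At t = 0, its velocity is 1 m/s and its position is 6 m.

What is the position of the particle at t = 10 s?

On each constant-a segment, Δv = aΔt and Δx = v₀Δt + ½aΔt²; chain segment to segment.
0–2 s: v starts 1 m/s; Δx = 1·2 + ½·-3·2² = -4 m; v ends -5 m/s.
2–4 s: v starts -5 m/s; Δx = -5·2 + ½·-7·2² = -24 m; v ends -19 m/s.
4–10 s: v starts -19 m/s; Δx = -19·6 + ½·5·6² = -24 m; v ends 11 m/s.
x(10) = 6 + Σ Δx = -46 m.

-46 m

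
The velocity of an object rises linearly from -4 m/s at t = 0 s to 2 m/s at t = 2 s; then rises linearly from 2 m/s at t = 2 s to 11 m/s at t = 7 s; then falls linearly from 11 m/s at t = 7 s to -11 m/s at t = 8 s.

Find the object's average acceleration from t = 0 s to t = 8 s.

Average acceleration = Δv/Δt = (-11 − -4)/(8 − 0) = -0.875 m/s².

-0.875 m/s²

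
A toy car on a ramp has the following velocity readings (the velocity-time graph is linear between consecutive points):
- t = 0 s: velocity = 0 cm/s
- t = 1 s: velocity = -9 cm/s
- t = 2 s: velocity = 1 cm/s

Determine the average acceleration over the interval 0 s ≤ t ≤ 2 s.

0.5 cm/s²

Average acceleration = Δv/Δt = (1 − 0)/(2 − 0) = 0.5 cm/s².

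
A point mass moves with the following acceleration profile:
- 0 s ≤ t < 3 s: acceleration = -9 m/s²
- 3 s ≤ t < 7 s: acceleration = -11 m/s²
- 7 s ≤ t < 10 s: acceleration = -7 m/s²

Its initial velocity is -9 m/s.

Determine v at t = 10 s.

Δv equals the area under the a-t graph; then v = v₀ + Δv.
0–3 s: -9 × 3 = -27 m/s
3–7 s: -11 × 4 = -44 m/s
7–10 s: -7 × 3 = -21 m/s
Δv = -92 m/s, so v(10) = -9 + (-92) = -101 m/s.

-101 m/s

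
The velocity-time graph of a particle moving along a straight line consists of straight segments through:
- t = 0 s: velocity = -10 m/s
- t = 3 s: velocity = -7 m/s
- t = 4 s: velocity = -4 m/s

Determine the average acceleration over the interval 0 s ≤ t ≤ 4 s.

Average acceleration = Δv/Δt = (-4 − -10)/(4 − 0) = 1.5 m/s².

1.5 m/s²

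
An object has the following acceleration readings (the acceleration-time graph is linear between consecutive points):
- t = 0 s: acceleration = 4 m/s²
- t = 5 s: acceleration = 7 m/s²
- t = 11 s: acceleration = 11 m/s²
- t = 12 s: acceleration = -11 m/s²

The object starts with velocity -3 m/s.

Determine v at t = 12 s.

78.5 m/s

Δv equals the area under the a-t graph; then v = v₀ + Δv.
0–5 s: ½(4 + 7)(5) = 27.5 m/s
5–11 s: ½(7 + 11)(6) = 54 m/s
11–12 s: ½(11 + -11)(1) = 0 m/s
Δv = 81.5 m/s, so v(12) = -3 + (81.5) = 78.5 m/s.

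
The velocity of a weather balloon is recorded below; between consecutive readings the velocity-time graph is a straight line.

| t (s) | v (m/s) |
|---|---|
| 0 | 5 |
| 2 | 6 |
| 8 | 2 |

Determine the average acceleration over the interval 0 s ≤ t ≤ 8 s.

Average acceleration = Δv/Δt = (2 − 5)/(8 − 0) = -0.375 m/s².

-0.375 m/s²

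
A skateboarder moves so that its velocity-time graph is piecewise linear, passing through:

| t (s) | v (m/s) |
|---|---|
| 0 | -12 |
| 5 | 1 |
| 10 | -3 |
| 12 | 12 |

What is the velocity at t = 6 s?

0.2 m/s

On 5–10 s the graph is linear from 1 to -3 m/s: v(6) = 1 + (-3 − 1)·(6 − 5)/(10 − 5) = 0.2 m/s.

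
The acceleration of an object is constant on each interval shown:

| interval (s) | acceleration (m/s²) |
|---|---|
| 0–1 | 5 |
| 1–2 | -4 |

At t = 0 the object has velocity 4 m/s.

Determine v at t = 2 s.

5 m/s

Δv equals the area under the a-t graph; then v = v₀ + Δv.
0–1 s: 5 × 1 = 5 m/s
1–2 s: -4 × 1 = -4 m/s
Δv = 1 m/s, so v(2) = 4 + (1) = 5 m/s.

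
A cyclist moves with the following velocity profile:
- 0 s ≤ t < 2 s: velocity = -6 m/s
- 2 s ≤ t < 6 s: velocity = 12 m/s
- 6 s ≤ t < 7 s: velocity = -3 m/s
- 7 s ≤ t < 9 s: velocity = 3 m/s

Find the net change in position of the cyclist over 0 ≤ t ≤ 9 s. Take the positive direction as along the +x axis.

Displacement is the signed area under the v-t curve.
0–2 s: -6 × 2 = -12 m
2–6 s: 12 × 4 = 48 m
6–7 s: -3 × 1 = -3 m
7–9 s: 3 × 2 = 6 m
Net displacement = 39 m

39 m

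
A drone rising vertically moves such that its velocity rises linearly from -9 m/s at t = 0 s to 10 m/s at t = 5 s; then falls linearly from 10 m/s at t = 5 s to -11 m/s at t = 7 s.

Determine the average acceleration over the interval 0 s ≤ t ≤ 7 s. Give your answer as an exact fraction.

Average acceleration = Δv/Δt = (-11 − -9)/(7 − 0) = -2/7 m/s².

-2/7 m/s²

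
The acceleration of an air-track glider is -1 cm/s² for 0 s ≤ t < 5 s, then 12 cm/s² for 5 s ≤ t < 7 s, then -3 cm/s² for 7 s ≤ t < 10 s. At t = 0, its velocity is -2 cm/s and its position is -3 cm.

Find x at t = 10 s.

On each constant-a segment, Δv = aΔt and Δx = v₀Δt + ½aΔt²; chain segment to segment.
0–5 s: v starts -2 cm/s; Δx = -2·5 + ½·-1·5² = -22.5 cm; v ends -7 cm/s.
5–7 s: v starts -7 cm/s; Δx = -7·2 + ½·12·2² = 10 cm; v ends 17 cm/s.
7–10 s: v starts 17 cm/s; Δx = 17·3 + ½·-3·3² = 37.5 cm; v ends 8 cm/s.
x(10) = -3 + Σ Δx = 22 cm.

22 cm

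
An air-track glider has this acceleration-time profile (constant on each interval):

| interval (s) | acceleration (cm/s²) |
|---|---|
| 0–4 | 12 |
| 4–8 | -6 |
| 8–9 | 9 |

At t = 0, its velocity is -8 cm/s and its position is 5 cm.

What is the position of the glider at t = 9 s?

On each constant-a segment, Δv = aΔt and Δx = v₀Δt + ½aΔt²; chain segment to segment.
0–4 s: v starts -8 cm/s; Δx = -8·4 + ½·12·4² = 64 cm; v ends 40 cm/s.
4–8 s: v starts 40 cm/s; Δx = 40·4 + ½·-6·4² = 112 cm; v ends 16 cm/s.
8–9 s: v starts 16 cm/s; Δx = 16·1 + ½·9·1² = 20.5 cm; v ends 25 cm/s.
x(9) = 5 + Σ Δx = 201.5 cm.

201.5 cm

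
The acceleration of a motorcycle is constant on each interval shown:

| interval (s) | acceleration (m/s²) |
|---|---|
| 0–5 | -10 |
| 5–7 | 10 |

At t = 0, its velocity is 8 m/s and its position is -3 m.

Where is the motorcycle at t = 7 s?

On each constant-a segment, Δv = aΔt and Δx = v₀Δt + ½aΔt²; chain segment to segment.
0–5 s: v starts 8 m/s; Δx = 8·5 + ½·-10·5² = -85 m; v ends -42 m/s.
5–7 s: v starts -42 m/s; Δx = -42·2 + ½·10·2² = -64 m; v ends -22 m/s.
x(7) = -3 + Σ Δx = -152 m.

-152 m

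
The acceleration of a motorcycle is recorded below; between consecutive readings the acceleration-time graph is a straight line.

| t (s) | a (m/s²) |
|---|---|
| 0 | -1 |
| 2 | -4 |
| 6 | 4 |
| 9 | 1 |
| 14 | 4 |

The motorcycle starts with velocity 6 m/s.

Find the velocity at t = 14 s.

21 m/s

Δv equals the area under the a-t graph; then v = v₀ + Δv.
0–2 s: ½(-1 + -4)(2) = -5 m/s
2–6 s: ½(-4 + 4)(4) = 0 m/s
6–9 s: ½(4 + 1)(3) = 7.5 m/s
9–14 s: ½(1 + 4)(5) = 12.5 m/s
Δv = 15 m/s, so v(14) = 6 + (15) = 21 m/s.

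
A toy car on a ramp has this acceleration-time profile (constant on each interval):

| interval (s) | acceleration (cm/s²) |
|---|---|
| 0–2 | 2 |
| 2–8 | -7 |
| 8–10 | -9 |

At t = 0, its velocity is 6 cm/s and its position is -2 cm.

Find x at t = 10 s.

On each constant-a segment, Δv = aΔt and Δx = v₀Δt + ½aΔt²; chain segment to segment.
0–2 s: v starts 6 cm/s; Δx = 6·2 + ½·2·2² = 16 cm; v ends 10 cm/s.
2–8 s: v starts 10 cm/s; Δx = 10·6 + ½·-7·6² = -66 cm; v ends -32 cm/s.
8–10 s: v starts -32 cm/s; Δx = -32·2 + ½·-9·2² = -82 cm; v ends -50 cm/s.
x(10) = -2 + Σ Δx = -134 cm.

-134 cm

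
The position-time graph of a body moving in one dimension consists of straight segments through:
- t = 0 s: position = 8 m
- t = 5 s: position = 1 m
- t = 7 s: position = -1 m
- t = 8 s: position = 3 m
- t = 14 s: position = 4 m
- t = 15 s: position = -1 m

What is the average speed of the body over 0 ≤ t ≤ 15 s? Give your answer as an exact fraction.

Average speed = (total path length)/(elapsed time); on a piecewise-linear x-t graph the path length is Σ|Δx|.
0–5 s: |Δx| = |1 − 8| = 7 m
5–7 s: |Δx| = |-1 − 1| = 2 m
7–8 s: |Δx| = |3 − -1| = 4 m
8–14 s: |Δx| = |4 − 3| = 1 m
14–15 s: |Δx| = |-1 − 4| = 5 m
Total path = 19 m; average speed = 19/15 = 19/15 m/s.

19/15 m/s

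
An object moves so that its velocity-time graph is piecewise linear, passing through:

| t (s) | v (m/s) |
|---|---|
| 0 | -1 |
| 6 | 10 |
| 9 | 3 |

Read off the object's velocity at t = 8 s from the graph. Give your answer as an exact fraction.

16/3 m/s

On 6–9 s the graph is linear from 10 to 3 m/s: v(8) = 10 + (3 − 10)·(8 − 6)/(9 − 6) = 16/3 m/s.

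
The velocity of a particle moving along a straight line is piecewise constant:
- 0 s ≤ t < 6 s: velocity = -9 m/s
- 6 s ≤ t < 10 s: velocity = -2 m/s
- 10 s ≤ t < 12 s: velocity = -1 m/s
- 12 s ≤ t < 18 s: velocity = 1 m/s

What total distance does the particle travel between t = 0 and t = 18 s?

Total distance travelled is ∫|v| dt — sum the magnitudes of each area piece.
0–6 s: |-9| × 6 = 54 m
6–10 s: |-2| × 4 = 8 m
10–12 s: |-1| × 2 = 2 m
12–18 s: |1| × 6 = 6 m
Total distance = 70 m

70 m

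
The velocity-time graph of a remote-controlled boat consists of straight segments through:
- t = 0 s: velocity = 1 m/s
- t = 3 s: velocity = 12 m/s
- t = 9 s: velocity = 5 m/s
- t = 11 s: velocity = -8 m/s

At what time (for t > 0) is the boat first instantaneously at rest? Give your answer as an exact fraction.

v changes sign on 9–11 s (from 5 to -8); the graph is linear there, so v = 0 at t = 9 + (-5)·(11 − 9)/(-8 − 5) = 127/13 s.

t = 127/13 s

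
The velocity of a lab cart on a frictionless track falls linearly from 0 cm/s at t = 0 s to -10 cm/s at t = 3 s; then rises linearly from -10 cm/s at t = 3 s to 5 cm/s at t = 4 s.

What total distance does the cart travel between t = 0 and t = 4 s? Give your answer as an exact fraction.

115/6 cm

Total distance travelled is ∫|v| dt — sum the magnitudes of each area piece.
0–3 s: |½(0 + -10)(3)| = 15 cm
3–4 s: v = 0 at t = 11/3 s; triangle areas 10/3 + 5/6 = 25/6 cm
Total distance = 115/6 cm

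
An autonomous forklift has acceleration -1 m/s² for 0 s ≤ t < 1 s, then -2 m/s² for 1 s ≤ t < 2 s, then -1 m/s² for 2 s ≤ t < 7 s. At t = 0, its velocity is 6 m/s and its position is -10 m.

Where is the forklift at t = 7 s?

On each constant-a segment, Δv = aΔt and Δx = v₀Δt + ½aΔt²; chain segment to segment.
0–1 s: v starts 6 m/s; Δx = 6·1 + ½·-1·1² = 5.5 m; v ends 5 m/s.
1–2 s: v starts 5 m/s; Δx = 5·1 + ½·-2·1² = 4 m; v ends 3 m/s.
2–7 s: v starts 3 m/s; Δx = 3·5 + ½·-1·5² = 2.5 m; v ends -2 m/s.
x(7) = -10 + Σ Δx = 2 m.

2 m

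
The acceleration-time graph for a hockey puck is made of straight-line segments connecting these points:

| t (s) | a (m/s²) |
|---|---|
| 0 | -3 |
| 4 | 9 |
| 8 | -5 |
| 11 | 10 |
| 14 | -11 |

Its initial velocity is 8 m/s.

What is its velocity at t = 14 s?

34 m/s

Δv equals the area under the a-t graph; then v = v₀ + Δv.
0–4 s: ½(-3 + 9)(4) = 12 m/s
4–8 s: ½(9 + -5)(4) = 8 m/s
8–11 s: ½(-5 + 10)(3) = 7.5 m/s
11–14 s: ½(10 + -11)(3) = -1.5 m/s
Δv = 26 m/s, so v(14) = 8 + (26) = 34 m/s.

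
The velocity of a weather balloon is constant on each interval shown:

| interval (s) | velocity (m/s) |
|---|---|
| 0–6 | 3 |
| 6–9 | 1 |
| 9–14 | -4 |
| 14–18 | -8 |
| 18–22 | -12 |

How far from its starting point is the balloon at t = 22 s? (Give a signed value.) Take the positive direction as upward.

-79 m

Displacement is the signed area under the v-t curve.
0–6 s: 3 × 6 = 18 m
6–9 s: 1 × 3 = 3 m
9–14 s: -4 × 5 = -20 m
14–18 s: -8 × 4 = -32 m
18–22 s: -12 × 4 = -48 m
Net displacement = -79 m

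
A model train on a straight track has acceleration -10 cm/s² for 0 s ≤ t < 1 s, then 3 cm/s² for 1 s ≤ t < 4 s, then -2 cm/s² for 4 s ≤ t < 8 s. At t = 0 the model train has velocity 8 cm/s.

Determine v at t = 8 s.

-1 cm/s

Δv equals the area under the a-t graph; then v = v₀ + Δv.
0–1 s: -10 × 1 = -10 cm/s
1–4 s: 3 × 3 = 9 cm/s
4–8 s: -2 × 4 = -8 cm/s
Δv = -9 cm/s, so v(8) = 8 + (-9) = -1 cm/s.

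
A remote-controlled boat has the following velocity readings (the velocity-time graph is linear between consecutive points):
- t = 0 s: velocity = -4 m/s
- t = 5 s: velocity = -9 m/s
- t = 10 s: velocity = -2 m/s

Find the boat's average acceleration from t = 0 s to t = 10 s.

0.2 m/s²

Average acceleration = Δv/Δt = (-2 − -4)/(10 − 0) = 0.2 m/s².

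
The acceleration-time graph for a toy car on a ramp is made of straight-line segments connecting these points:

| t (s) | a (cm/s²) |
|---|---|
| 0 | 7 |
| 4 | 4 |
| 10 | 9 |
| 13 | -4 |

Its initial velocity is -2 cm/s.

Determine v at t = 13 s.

66.5 cm/s

Δv equals the area under the a-t graph; then v = v₀ + Δv.
0–4 s: ½(7 + 4)(4) = 22 cm/s
4–10 s: ½(4 + 9)(6) = 39 cm/s
10–13 s: ½(9 + -4)(3) = 7.5 cm/s
Δv = 68.5 cm/s, so v(13) = -2 + (68.5) = 66.5 cm/s.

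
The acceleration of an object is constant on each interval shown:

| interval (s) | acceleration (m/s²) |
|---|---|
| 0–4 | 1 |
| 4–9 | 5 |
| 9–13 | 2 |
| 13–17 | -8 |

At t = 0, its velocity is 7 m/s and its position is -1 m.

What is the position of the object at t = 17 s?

On each constant-a segment, Δv = aΔt and Δx = v₀Δt + ½aΔt²; chain segment to segment.
0–4 s: v starts 7 m/s; Δx = 7·4 + ½·1·4² = 36 m; v ends 11 m/s.
4–9 s: v starts 11 m/s; Δx = 11·5 + ½·5·5² = 117.5 m; v ends 36 m/s.
9–13 s: v starts 36 m/s; Δx = 36·4 + ½·2·4² = 160 m; v ends 44 m/s.
13–17 s: v starts 44 m/s; Δx = 44·4 + ½·-8·4² = 112 m; v ends 12 m/s.
x(17) = -1 + Σ Δx = 424.5 m.

424.5 m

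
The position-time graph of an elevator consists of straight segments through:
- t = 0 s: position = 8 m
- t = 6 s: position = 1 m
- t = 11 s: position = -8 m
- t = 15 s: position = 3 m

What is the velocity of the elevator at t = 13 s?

2.75 m/s

Velocity is the slope of the x-t graph on 11–15 s: (3 − -8)/(15 − 11) = 2.75 m/s.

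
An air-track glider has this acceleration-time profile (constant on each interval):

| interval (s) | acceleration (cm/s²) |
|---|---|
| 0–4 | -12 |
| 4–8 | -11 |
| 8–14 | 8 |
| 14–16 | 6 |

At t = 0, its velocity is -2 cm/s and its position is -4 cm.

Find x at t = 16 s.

On each constant-a segment, Δv = aΔt and Δx = v₀Δt + ½aΔt²; chain segment to segment.
0–4 s: v starts -2 cm/s; Δx = -2·4 + ½·-12·4² = -104 cm; v ends -50 cm/s.
4–8 s: v starts -50 cm/s; Δx = -50·4 + ½·-11·4² = -288 cm; v ends -94 cm/s.
8–14 s: v starts -94 cm/s; Δx = -94·6 + ½·8·6² = -420 cm; v ends -46 cm/s.
14–16 s: v starts -46 cm/s; Δx = -46·2 + ½·6·2² = -80 cm; v ends -34 cm/s.
x(16) = -4 + Σ Δx = -896 cm.

-896 cm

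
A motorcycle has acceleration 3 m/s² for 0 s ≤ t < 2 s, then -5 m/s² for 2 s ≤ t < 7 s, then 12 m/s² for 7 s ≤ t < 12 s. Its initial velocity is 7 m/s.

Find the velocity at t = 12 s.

Δv equals the area under the a-t graph; then v = v₀ + Δv.
0–2 s: 3 × 2 = 6 m/s
2–7 s: -5 × 5 = -25 m/s
7–12 s: 12 × 5 = 60 m/s
Δv = 41 m/s, so v(12) = 7 + (41) = 48 m/s.

48 m/s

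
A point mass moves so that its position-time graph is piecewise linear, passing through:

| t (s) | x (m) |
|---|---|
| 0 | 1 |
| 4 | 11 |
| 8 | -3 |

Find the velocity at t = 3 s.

Velocity is the slope of the x-t graph on 0–4 s: (11 − 1)/(4 − 0) = 2.5 m/s.

2.5 m/s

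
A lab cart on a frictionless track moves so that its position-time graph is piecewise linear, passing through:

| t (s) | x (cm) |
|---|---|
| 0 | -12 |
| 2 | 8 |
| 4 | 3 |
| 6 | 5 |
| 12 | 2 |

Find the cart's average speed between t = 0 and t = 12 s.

2.5 cm/s

Average speed = (total path length)/(elapsed time); on a piecewise-linear x-t graph the path length is Σ|Δx|.
0–2 s: |Δx| = |8 − -12| = 20 cm
2–4 s: |Δx| = |3 − 8| = 5 cm
4–6 s: |Δx| = |5 − 3| = 2 cm
6–12 s: |Δx| = |2 − 5| = 3 cm
Total path = 30 cm; average speed = 30/12 = 2.5 cm/s.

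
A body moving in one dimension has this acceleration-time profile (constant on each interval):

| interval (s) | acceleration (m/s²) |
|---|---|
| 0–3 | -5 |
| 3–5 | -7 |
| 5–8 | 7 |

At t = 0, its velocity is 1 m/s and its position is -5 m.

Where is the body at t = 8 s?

-119 m

On each constant-a segment, Δv = aΔt and Δx = v₀Δt + ½aΔt²; chain segment to segment.
0–3 s: v starts 1 m/s; Δx = 1·3 + ½·-5·3² = -19.5 m; v ends -14 m/s.
3–5 s: v starts -14 m/s; Δx = -14·2 + ½·-7·2² = -42 m; v ends -28 m/s.
5–8 s: v starts -28 m/s; Δx = -28·3 + ½·7·3² = -52.5 m; v ends -7 m/s.
x(8) = -5 + Σ Δx = -119 m.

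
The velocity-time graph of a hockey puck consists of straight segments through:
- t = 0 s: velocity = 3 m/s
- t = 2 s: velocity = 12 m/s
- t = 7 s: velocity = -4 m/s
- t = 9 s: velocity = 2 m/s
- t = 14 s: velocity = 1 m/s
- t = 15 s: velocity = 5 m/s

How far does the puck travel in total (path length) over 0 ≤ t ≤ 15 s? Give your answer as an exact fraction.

Distance (not displacement) is the total path length: add the absolute areas under v-t.
0–2 s: |½(3 + 12)(2)| = 15 m
2–7 s: v = 0 at t = 5.75 s; triangle areas 22.5 + 2.5 = 25 m
7–9 s: v = 0 at t = 25/3 s; triangle areas 8/3 + 2/3 = 10/3 m
9–14 s: |½(2 + 1)(5)| = 7.5 m
14–15 s: |½(1 + 5)(1)| = 3 m
Total distance = 323/6 m

323/6 m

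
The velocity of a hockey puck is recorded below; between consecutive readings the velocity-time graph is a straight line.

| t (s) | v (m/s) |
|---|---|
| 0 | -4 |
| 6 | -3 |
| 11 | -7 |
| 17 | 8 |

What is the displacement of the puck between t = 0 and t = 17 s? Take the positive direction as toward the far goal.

Net displacement equals the area under the velocity-time graph (areas below the axis count negative).
0–6 s: ½(-4 + -3)(6) = -21 m
6–11 s: ½(-3 + -7)(5) = -25 m
11–17 s: ½(-7 + 8)(6) = 3 m
Net displacement = -43 m

-43 m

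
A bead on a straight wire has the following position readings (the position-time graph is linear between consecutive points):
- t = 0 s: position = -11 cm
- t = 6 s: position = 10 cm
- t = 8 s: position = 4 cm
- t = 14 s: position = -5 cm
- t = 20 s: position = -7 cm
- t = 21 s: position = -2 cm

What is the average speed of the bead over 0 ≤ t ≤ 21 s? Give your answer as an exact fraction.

43/21 cm/s

Average speed = (total path length)/(elapsed time); on a piecewise-linear x-t graph the path length is Σ|Δx|.
0–6 s: |Δx| = |10 − -11| = 21 cm
6–8 s: |Δx| = |4 − 10| = 6 cm
8–14 s: |Δx| = |-5 − 4| = 9 cm
14–20 s: |Δx| = |-7 − -5| = 2 cm
20–21 s: |Δx| = |-2 − -7| = 5 cm
Total path = 43 cm; average speed = 43/21 = 43/21 cm/s.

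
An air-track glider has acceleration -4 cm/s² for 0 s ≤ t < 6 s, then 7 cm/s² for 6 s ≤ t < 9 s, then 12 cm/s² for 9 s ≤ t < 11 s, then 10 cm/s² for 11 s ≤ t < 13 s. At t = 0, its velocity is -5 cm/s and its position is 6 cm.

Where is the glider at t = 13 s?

On each constant-a segment, Δv = aΔt and Δx = v₀Δt + ½aΔt²; chain segment to segment.
0–6 s: v starts -5 cm/s; Δx = -5·6 + ½·-4·6² = -102 cm; v ends -29 cm/s.
6–9 s: v starts -29 cm/s; Δx = -29·3 + ½·7·3² = -55.5 cm; v ends -8 cm/s.
9–11 s: v starts -8 cm/s; Δx = -8·2 + ½·12·2² = 8 cm; v ends 16 cm/s.
11–13 s: v starts 16 cm/s; Δx = 16·2 + ½·10·2² = 52 cm; v ends 36 cm/s.
x(13) = 6 + Σ Δx = -91.5 cm.

-91.5 cm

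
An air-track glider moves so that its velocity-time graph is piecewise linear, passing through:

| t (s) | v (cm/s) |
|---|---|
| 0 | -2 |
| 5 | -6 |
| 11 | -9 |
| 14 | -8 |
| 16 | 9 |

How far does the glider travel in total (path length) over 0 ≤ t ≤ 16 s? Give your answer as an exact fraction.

Distance (not displacement) is the total path length: add the absolute areas under v-t.
0–5 s: |½(-2 + -6)(5)| = 20 cm
5–11 s: |½(-6 + -9)(6)| = 45 cm
11–14 s: |½(-9 + -8)(3)| = 25.5 cm
14–16 s: v = 0 at t = 254/17 s; triangle areas 64/17 + 81/17 = 145/17 cm
Total distance = 3367/34 cm

3367/34 cm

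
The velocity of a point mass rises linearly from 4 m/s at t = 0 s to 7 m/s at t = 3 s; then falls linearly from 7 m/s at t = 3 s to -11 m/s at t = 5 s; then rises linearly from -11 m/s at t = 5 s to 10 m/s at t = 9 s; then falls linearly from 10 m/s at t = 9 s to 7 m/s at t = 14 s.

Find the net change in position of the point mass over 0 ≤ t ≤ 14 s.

53 m

Net displacement equals the area under the velocity-time graph (areas below the axis count negative).
0–3 s: ½(4 + 7)(3) = 16.5 m
3–5 s: ½(7 + -11)(2) = -4 m
5–9 s: ½(-11 + 10)(4) = -2 m
9–14 s: ½(10 + 7)(5) = 42.5 m
Net displacement = 53 m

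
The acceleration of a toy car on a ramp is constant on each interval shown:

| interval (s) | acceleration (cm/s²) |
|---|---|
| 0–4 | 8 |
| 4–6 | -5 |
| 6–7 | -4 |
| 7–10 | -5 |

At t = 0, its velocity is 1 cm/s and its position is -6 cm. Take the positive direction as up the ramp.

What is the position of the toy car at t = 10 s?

On each constant-a segment, Δv = aΔt and Δx = v₀Δt + ½aΔt²; chain segment to segment.
0–4 s: v starts 1 cm/s; Δx = 1·4 + ½·8·4² = 68 cm; v ends 33 cm/s.
4–6 s: v starts 33 cm/s; Δx = 33·2 + ½·-5·2² = 56 cm; v ends 23 cm/s.
6–7 s: v starts 23 cm/s; Δx = 23·1 + ½·-4·1² = 21 cm; v ends 19 cm/s.
7–10 s: v starts 19 cm/s; Δx = 19·3 + ½·-5·3² = 34.5 cm; v ends 4 cm/s.
x(10) = -6 + Σ Δx = 173.5 cm.

173.5 cm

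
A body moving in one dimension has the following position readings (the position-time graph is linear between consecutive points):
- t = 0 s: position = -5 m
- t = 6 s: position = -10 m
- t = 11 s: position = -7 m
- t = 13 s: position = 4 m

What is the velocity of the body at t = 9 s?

0.6 m/s

Velocity is the slope of the x-t graph on 6–11 s: (-7 − -10)/(11 − 6) = 0.6 m/s.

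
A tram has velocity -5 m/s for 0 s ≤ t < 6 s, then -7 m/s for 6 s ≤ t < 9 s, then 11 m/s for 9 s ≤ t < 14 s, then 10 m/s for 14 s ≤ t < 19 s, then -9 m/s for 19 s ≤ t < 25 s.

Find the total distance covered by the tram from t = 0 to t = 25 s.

Total distance travelled is ∫|v| dt — sum the magnitudes of each area piece.
0–6 s: |-5| × 6 = 30 m
6–9 s: |-7| × 3 = 21 m
9–14 s: |11| × 5 = 55 m
14–19 s: |10| × 5 = 50 m
19–25 s: |-9| × 6 = 54 m
Total distance = 210 m

210 m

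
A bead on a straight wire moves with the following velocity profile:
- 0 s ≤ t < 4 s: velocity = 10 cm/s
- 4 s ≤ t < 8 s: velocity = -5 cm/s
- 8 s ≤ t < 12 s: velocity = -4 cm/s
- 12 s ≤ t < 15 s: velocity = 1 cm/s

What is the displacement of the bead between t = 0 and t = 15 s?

7 cm

Net displacement equals the area under the velocity-time graph (areas below the axis count negative).
0–4 s: 10 × 4 = 40 cm
4–8 s: -5 × 4 = -20 cm
8–12 s: -4 × 4 = -16 cm
12–15 s: 1 × 3 = 3 cm
Net displacement = 7 cm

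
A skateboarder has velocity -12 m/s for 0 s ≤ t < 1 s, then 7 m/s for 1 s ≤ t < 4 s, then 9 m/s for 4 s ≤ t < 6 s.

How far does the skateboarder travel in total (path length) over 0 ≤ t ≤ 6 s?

51 m

Total distance travelled is ∫|v| dt — sum the magnitudes of each area piece.
0–1 s: |-12| × 1 = 12 m
1–4 s: |7| × 3 = 21 m
4–6 s: |9| × 2 = 18 m
Total distance = 51 m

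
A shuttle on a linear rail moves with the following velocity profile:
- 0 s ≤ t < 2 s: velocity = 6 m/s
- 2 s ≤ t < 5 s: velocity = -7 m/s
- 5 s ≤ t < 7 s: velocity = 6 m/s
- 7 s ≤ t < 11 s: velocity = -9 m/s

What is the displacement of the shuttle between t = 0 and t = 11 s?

-33 m

Displacement is the signed area under the v-t curve.
0–2 s: 6 × 2 = 12 m
2–5 s: -7 × 3 = -21 m
5–7 s: 6 × 2 = 12 m
7–11 s: -9 × 4 = -36 m
Net displacement = -33 m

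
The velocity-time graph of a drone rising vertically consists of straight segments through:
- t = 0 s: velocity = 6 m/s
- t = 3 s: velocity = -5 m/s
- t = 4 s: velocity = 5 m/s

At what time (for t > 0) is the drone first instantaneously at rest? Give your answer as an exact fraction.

t = 18/11 s

v changes sign on 0–3 s (from 6 to -5); the graph is linear there, so v = 0 at t = 0 + (-6)·(3 − 0)/(-5 − 6) = 18/11 s.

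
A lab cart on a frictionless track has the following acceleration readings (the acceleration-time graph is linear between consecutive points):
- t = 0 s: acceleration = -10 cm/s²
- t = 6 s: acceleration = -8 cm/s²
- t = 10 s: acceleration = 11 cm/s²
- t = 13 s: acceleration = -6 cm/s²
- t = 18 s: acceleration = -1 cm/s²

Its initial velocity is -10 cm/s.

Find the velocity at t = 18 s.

Δv equals the area under the a-t graph; then v = v₀ + Δv.
0–6 s: ½(-10 + -8)(6) = -54 cm/s
6–10 s: ½(-8 + 11)(4) = 6 cm/s
10–13 s: ½(11 + -6)(3) = 7.5 cm/s
13–18 s: ½(-6 + -1)(5) = -17.5 cm/s
Δv = -58 cm/s, so v(18) = -10 + (-58) = -68 cm/s.

-68 cm/s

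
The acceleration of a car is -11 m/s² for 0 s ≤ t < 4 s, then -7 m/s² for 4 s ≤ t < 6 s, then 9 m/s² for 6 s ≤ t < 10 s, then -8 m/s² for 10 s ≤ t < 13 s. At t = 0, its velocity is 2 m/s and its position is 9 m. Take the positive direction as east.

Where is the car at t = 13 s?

-417 m

On each constant-a segment, Δv = aΔt and Δx = v₀Δt + ½aΔt²; chain segment to segment.
0–4 s: v starts 2 m/s; Δx = 2·4 + ½·-11·4² = -80 m; v ends -42 m/s.
4–6 s: v starts -42 m/s; Δx = -42·2 + ½·-7·2² = -98 m; v ends -56 m/s.
6–10 s: v starts -56 m/s; Δx = -56·4 + ½·9·4² = -152 m; v ends -20 m/s.
10–13 s: v starts -20 m/s; Δx = -20·3 + ½·-8·3² = -96 m; v ends -44 m/s.
x(13) = 9 + Σ Δx = -417 m.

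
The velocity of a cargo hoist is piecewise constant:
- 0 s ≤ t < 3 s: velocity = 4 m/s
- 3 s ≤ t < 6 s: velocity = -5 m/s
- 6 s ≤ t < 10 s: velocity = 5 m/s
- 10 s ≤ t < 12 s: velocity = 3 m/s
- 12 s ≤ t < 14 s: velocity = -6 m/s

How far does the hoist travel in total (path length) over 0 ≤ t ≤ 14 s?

65 m

Distance (not displacement) is the total path length: add the absolute areas under v-t.
0–3 s: |4| × 3 = 12 m
3–6 s: |-5| × 3 = 15 m
6–10 s: |5| × 4 = 20 m
10–12 s: |3| × 2 = 6 m
12–14 s: |-6| × 2 = 12 m
Total distance = 65 m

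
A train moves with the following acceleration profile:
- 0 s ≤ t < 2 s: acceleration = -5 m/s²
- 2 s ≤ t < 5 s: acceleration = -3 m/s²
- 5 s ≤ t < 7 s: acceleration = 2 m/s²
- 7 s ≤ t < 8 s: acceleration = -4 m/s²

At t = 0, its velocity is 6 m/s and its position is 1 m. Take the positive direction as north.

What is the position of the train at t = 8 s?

On each constant-a segment, Δv = aΔt and Δx = v₀Δt + ½aΔt²; chain segment to segment.
0–2 s: v starts 6 m/s; Δx = 6·2 + ½·-5·2² = 2 m; v ends -4 m/s.
2–5 s: v starts -4 m/s; Δx = -4·3 + ½·-3·3² = -25.5 m; v ends -13 m/s.
5–7 s: v starts -13 m/s; Δx = -13·2 + ½·2·2² = -22 m; v ends -9 m/s.
7–8 s: v starts -9 m/s; Δx = -9·1 + ½·-4·1² = -11 m; v ends -13 m/s.
x(8) = 1 + Σ Δx = -55.5 m.

-55.5 m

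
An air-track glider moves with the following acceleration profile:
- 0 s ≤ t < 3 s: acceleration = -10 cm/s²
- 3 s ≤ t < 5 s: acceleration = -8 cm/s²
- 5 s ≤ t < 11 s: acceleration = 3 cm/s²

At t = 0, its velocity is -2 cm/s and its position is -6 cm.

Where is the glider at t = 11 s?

On each constant-a segment, Δv = aΔt and Δx = v₀Δt + ½aΔt²; chain segment to segment.
0–3 s: v starts -2 cm/s; Δx = -2·3 + ½·-10·3² = -51 cm; v ends -32 cm/s.
3–5 s: v starts -32 cm/s; Δx = -32·2 + ½·-8·2² = -80 cm; v ends -48 cm/s.
5–11 s: v starts -48 cm/s; Δx = -48·6 + ½·3·6² = -234 cm; v ends -30 cm/s.
x(11) = -6 + Σ Δx = -371 cm.

-371 cm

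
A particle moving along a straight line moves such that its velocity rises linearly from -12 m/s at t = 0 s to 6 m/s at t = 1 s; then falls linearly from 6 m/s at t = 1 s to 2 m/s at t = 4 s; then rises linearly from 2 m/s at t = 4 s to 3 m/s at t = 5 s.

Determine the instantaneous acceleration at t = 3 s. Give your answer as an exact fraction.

Acceleration is the slope of the v-t graph on 1–4 s: (2 − 6)/(4 − 1) = -4/3 m/s².

-4/3 m/s²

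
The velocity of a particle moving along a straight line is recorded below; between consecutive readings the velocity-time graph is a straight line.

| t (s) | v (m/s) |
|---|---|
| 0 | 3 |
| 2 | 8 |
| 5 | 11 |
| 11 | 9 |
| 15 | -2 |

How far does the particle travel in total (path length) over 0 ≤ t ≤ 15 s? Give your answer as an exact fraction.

Distance (not displacement) is the total path length: add the absolute areas under v-t.
0–2 s: |½(3 + 8)(2)| = 11 m
2–5 s: |½(8 + 11)(3)| = 28.5 m
5–11 s: |½(11 + 9)(6)| = 60 m
11–15 s: v = 0 at t = 157/11 s; triangle areas 162/11 + 8/11 = 170/11 m
Total distance = 2529/22 m

2529/22 m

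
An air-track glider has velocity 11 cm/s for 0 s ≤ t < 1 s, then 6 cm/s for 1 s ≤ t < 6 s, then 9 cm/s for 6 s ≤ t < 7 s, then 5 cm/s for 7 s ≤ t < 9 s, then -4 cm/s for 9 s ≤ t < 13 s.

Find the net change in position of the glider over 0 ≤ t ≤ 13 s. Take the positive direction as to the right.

Net displacement equals the area under the velocity-time graph (areas below the axis count negative).
0–1 s: 11 × 1 = 11 cm
1–6 s: 6 × 5 = 30 cm
6–7 s: 9 × 1 = 9 cm
7–9 s: 5 × 2 = 10 cm
9–13 s: -4 × 4 = -16 cm
Net displacement = 44 cm

44 cm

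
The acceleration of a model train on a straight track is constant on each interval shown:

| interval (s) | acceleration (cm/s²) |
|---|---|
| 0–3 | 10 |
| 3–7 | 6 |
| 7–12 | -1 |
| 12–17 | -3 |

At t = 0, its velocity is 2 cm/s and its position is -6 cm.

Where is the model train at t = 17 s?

On each constant-a segment, Δv = aΔt and Δx = v₀Δt + ½aΔt²; chain segment to segment.
0–3 s: v starts 2 cm/s; Δx = 2·3 + ½·10·3² = 51 cm; v ends 32 cm/s.
3–7 s: v starts 32 cm/s; Δx = 32·4 + ½·6·4² = 176 cm; v ends 56 cm/s.
7–12 s: v starts 56 cm/s; Δx = 56·5 + ½·-1·5² = 267.5 cm; v ends 51 cm/s.
12–17 s: v starts 51 cm/s; Δx = 51·5 + ½·-3·5² = 217.5 cm; v ends 36 cm/s.
x(17) = -6 + Σ Δx = 706 cm.

706 cm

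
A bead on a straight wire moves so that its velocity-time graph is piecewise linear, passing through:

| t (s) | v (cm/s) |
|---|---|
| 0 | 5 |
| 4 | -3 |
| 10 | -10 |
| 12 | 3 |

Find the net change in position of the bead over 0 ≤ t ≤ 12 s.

-42 cm

Displacement is the signed area under the v-t curve.
0–4 s: ½(5 + -3)(4) = 4 cm
4–10 s: ½(-3 + -10)(6) = -39 cm
10–12 s: ½(-10 + 3)(2) = -7 cm
Net displacement = -42 cm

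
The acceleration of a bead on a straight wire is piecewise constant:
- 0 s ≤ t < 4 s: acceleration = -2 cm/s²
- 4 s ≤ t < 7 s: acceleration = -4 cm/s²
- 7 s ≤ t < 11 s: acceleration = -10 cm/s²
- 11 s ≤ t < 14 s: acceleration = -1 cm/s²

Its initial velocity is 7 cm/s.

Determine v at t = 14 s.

Δv equals the area under the a-t graph; then v = v₀ + Δv.
0–4 s: -2 × 4 = -8 cm/s
4–7 s: -4 × 3 = -12 cm/s
7–11 s: -10 × 4 = -40 cm/s
11–14 s: -1 × 3 = -3 cm/s
Δv = -63 cm/s, so v(14) = 7 + (-63) = -56 cm/s.

-56 cm/s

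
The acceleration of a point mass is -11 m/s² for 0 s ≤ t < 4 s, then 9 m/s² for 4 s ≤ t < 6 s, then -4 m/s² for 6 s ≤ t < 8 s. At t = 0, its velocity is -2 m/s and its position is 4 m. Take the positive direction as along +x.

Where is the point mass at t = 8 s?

On each constant-a segment, Δv = aΔt and Δx = v₀Δt + ½aΔt²; chain segment to segment.
0–4 s: v starts -2 m/s; Δx = -2·4 + ½·-11·4² = -96 m; v ends -46 m/s.
4–6 s: v starts -46 m/s; Δx = -46·2 + ½·9·2² = -74 m; v ends -28 m/s.
6–8 s: v starts -28 m/s; Δx = -28·2 + ½·-4·2² = -64 m; v ends -36 m/s.
x(8) = 4 + Σ Δx = -230 m.

-230 m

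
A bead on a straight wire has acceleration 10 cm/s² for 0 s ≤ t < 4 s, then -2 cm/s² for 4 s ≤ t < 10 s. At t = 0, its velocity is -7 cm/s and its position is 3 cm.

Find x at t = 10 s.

217 cm

On each constant-a segment, Δv = aΔt and Δx = v₀Δt + ½aΔt²; chain segment to segment.
0–4 s: v starts -7 cm/s; Δx = -7·4 + ½·10·4² = 52 cm; v ends 33 cm/s.
4–10 s: v starts 33 cm/s; Δx = 33·6 + ½·-2·6² = 162 cm; v ends 21 cm/s.
x(10) = 3 + Σ Δx = 217 cm.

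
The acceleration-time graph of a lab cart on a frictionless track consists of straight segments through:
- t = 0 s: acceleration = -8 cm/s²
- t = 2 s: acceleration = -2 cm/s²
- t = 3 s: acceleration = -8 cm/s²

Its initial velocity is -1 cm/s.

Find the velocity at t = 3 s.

-16 cm/s

Δv equals the area under the a-t graph; then v = v₀ + Δv.
0–2 s: ½(-8 + -2)(2) = -10 cm/s
2–3 s: ½(-2 + -8)(1) = -5 cm/s
Δv = -15 cm/s, so v(3) = -1 + (-15) = -16 cm/s.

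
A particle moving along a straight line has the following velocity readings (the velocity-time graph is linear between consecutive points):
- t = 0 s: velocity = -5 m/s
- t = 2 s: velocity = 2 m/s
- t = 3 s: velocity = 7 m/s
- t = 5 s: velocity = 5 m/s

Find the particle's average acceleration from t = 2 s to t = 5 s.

Average acceleration = Δv/Δt = (5 − 2)/(5 − 2) = 1 m/s².

1 m/s²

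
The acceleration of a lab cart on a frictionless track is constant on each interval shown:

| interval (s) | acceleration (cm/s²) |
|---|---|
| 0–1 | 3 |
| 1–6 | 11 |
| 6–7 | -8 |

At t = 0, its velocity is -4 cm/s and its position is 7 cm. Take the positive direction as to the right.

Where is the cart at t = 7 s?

On each constant-a segment, Δv = aΔt and Δx = v₀Δt + ½aΔt²; chain segment to segment.
0–1 s: v starts -4 cm/s; Δx = -4·1 + ½·3·1² = -2.5 cm; v ends -1 cm/s.
1–6 s: v starts -1 cm/s; Δx = -1·5 + ½·11·5² = 132.5 cm; v ends 54 cm/s.
6–7 s: v starts 54 cm/s; Δx = 54·1 + ½·-8·1² = 50 cm; v ends 46 cm/s.
x(7) = 7 + Σ Δx = 187 cm.

187 cm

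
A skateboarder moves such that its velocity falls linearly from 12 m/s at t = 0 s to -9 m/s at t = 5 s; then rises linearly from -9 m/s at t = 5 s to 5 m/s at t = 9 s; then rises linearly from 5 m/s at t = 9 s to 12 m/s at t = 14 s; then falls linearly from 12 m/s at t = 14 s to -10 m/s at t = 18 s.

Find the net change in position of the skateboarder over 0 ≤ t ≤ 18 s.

Displacement is the signed area under the v-t curve.
0–5 s: ½(12 + -9)(5) = 7.5 m
5–9 s: ½(-9 + 5)(4) = -8 m
9–14 s: ½(5 + 12)(5) = 42.5 m
14–18 s: ½(12 + -10)(4) = 4 m
Net displacement = 46 m

46 m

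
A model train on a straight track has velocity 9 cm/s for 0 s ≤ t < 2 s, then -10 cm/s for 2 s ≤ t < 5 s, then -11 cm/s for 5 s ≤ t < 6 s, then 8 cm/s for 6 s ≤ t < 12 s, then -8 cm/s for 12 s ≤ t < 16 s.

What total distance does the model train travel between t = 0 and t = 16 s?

139 cm

Distance (not displacement) is the total path length: add the absolute areas under v-t.
0–2 s: |9| × 2 = 18 cm
2–5 s: |-10| × 3 = 30 cm
5–6 s: |-11| × 1 = 11 cm
6–12 s: |8| × 6 = 48 cm
12–16 s: |-8| × 4 = 32 cm
Total distance = 139 cm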